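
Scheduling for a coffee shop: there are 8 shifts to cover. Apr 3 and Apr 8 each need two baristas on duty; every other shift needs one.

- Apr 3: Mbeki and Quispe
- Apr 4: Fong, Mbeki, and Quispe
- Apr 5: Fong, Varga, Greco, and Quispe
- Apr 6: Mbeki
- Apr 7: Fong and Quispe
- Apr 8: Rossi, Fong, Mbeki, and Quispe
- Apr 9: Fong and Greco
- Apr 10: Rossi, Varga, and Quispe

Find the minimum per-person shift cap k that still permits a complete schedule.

2

With 6 baristas and 10 worker-slots to fill, someone must work at least ⌈10/6⌉ = 2 shifts, so k ≥ 2.
k = 2 works: Apr 3→Mbeki+Quispe, Apr 4→Fong, Apr 5→Varga, Apr 6→Mbeki, Apr 7→Fong, Apr 8→Rossi+Quispe, Apr 9→Greco, Apr 10→Rossi.
Loads: Rossi 2, Fong 2, Varga 1, Mbeki 2, Greco 1, Quispe 2 — all ≤ 2.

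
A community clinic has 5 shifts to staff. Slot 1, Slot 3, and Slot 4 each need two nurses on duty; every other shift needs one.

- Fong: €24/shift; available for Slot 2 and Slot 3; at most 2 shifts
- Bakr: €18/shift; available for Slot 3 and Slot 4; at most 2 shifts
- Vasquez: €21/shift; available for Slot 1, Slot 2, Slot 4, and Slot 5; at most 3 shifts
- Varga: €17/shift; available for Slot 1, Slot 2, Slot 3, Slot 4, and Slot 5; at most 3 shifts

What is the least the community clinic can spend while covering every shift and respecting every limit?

€150

Slot 1 can only be covered by Vasquez and Varga, so that assignment is forced.
Picking the cheapest available nurse for each shift independently would cost €142, but that ignores the shift limits.
An optimal schedule: Slot 1→Varga+Vasquez, Slot 2→Vasquez, Slot 3→Varga+Bakr, Slot 4→Bakr+Vasquez, Slot 5→Varga.
Total: 17 + 21 + 21 + 17 + 18 + 18 + 21 + 17 = €150.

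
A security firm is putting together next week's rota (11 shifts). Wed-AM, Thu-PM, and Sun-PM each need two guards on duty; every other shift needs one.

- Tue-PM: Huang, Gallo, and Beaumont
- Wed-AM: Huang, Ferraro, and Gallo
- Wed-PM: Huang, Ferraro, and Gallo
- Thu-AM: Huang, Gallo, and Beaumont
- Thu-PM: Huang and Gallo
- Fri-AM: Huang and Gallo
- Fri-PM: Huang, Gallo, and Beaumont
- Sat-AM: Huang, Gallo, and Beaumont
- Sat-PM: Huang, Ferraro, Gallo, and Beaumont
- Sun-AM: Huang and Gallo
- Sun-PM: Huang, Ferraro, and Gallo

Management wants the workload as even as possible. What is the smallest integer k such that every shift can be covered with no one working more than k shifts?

4

With 4 guards and 14 worker-slots to fill, someone must work at least ⌈14/4⌉ = 4 shifts, so k ≥ 4.
k = 4 works: Tue-PM→Huang, Wed-AM→Ferraro+Gallo, Wed-PM→Ferraro, Thu-AM→Gallo, Thu-PM→Huang+Gallo, Fri-AM→Huang, Fri-PM→Beaumont, Sat-AM→Beaumont, Sat-PM→Ferraro, Sun-AM→Huang, Sun-PM→Ferraro+Gallo.
Loads: Huang 4, Ferraro 4, Gallo 4, Beaumont 2 — all ≤ 4.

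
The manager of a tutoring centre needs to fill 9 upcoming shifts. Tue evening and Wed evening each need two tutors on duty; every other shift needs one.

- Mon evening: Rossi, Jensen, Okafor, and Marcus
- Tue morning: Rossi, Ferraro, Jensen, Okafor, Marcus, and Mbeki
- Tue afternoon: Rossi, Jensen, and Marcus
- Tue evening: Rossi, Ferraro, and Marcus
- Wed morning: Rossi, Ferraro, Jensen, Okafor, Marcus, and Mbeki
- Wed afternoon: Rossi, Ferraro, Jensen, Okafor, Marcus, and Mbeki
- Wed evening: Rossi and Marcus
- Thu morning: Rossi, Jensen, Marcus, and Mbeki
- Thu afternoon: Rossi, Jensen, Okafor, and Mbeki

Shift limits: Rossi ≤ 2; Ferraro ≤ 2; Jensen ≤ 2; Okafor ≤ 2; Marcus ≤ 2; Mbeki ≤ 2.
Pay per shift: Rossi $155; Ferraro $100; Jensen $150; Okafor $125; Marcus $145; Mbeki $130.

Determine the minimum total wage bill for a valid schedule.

Wed evening can only be covered by Rossi and Marcus, so that assignment is forced.
Picking the cheapest available tutor for each shift independently would cost $1370, but that ignores the shift limits.
An optimal schedule: Mon evening→Okafor, Tue morning→Ferraro, Tue afternoon→Jensen, Tue evening→Ferraro+Marcus, Wed morning→Mbeki, Wed afternoon→Jensen, Wed evening→Marcus+Rossi, Thu morning→Mbeki, Thu afternoon→Okafor.
Total: 125 + 100 + 150 + 100 + 145 + 130 + 150 + 145 + 155 + 130 + 125 = $1455.

$1455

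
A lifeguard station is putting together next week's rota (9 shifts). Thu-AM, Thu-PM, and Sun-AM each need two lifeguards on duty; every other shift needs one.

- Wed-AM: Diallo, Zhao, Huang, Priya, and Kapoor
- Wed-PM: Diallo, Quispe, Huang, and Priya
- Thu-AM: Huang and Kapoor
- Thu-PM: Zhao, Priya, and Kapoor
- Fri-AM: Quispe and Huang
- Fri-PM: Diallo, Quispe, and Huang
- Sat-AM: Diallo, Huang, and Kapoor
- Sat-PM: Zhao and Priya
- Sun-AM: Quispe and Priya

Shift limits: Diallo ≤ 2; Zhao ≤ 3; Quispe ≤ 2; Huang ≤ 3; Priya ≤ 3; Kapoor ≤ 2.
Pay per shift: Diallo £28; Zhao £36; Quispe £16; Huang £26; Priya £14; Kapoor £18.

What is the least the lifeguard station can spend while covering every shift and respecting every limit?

£244

Thu-AM can only be covered by Huang and Kapoor, so that assignment is forced.
Sun-AM can only be covered by Quispe and Priya, so that assignment is forced.
Picking the cheapest available lifeguard for each shift independently would cost £198, but that ignores the shift limits.
An optimal schedule: Wed-AM→Diallo, Wed-PM→Diallo, Thu-AM→Kapoor+Huang, Thu-PM→Priya+Kapoor, Fri-AM→Quispe, Fri-PM→Huang, Sat-AM→Huang, Sat-PM→Priya, Sun-AM→Priya+Quispe.
Total: 28 + 28 + 18 + 26 + 14 + 18 + 16 + 26 + 26 + 14 + 14 + 16 = £244.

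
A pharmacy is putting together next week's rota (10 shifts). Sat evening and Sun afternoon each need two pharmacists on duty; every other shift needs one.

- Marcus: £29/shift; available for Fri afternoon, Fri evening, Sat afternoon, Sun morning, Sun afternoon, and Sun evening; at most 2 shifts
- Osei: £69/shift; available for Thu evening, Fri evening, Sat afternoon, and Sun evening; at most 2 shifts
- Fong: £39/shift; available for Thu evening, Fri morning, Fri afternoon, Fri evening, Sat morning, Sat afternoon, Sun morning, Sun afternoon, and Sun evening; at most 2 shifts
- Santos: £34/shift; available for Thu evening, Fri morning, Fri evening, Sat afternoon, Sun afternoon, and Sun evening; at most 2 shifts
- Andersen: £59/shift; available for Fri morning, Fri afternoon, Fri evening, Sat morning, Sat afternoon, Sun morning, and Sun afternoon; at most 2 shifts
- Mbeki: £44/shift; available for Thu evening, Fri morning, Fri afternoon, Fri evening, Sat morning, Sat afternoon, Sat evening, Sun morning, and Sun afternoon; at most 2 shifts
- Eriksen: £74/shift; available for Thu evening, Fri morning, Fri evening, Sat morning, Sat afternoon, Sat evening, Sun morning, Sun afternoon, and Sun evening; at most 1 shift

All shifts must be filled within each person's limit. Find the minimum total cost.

Sat evening can only be covered by Mbeki and Eriksen, so that assignment is forced.
Picking the cheapest available pharmacist for each shift independently would cost £433, but that ignores the shift limits.
An optimal schedule: Thu evening→Santos, Fri morning→Santos, Fri afternoon→Marcus, Fri evening→Andersen, Sat morning→Fong, Sat afternoon→Osei, Sat evening→Mbeki+Eriksen, Sun morning→Marcus, Sun afternoon→Mbeki+Andersen, Sun evening→Fong.
Total: 34 + 34 + 29 + 59 + 39 + 69 + 44 + 74 + 29 + 44 + 59 + 39 = £553.

£553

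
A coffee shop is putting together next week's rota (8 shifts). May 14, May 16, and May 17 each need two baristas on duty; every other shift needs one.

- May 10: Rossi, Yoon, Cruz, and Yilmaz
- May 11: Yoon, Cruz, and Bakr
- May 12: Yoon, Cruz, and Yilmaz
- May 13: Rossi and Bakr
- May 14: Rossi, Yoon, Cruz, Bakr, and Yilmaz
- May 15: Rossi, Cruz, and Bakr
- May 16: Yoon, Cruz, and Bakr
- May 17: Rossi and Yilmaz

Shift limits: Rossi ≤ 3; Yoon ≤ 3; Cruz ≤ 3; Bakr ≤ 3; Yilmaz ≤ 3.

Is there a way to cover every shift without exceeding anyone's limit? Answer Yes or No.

May 17 can only be covered by Rossi and Yilmaz, so that assignment is forced.
One valid schedule: May 10→Cruz, May 11→Yoon, May 12→Yoon, May 13→Rossi, May 14→Cruz+Bakr, May 15→Rossi, May 16→Yoon+Cruz, May 17→Rossi+Yilmaz.
Loads: Rossi 3/3, Yoon 3/3, Cruz 3/3, Bakr 1/3, Yilmaz 1/3 — all within limits.

Yes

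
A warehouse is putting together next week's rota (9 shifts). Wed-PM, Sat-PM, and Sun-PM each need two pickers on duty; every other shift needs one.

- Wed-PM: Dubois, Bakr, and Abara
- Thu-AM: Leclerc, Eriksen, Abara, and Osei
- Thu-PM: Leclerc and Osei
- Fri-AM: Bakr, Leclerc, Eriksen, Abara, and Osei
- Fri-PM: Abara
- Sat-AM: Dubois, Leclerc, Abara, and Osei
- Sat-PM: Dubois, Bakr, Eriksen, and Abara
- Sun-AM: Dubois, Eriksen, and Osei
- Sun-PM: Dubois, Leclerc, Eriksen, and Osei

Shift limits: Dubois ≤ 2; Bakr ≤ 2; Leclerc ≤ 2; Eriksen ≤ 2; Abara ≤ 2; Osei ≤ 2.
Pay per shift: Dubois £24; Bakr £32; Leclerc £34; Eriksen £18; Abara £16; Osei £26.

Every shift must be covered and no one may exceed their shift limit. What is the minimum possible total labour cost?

£300

Fri-PM can only be covered by Abara, so that assignment is forced.
Picking the cheapest available picker for each shift independently would cost £224, but that ignores the shift limits.
An optimal schedule: Wed-PM→Dubois+Bakr, Thu-AM→Leclerc, Thu-PM→Leclerc, Fri-AM→Osei, Fri-PM→Abara, Sat-AM→Abara, Sat-PM→Bakr+Eriksen, Sun-AM→Dubois, Sun-PM→Eriksen+Osei.
Total: 24 + 32 + 34 + 34 + 26 + 16 + 16 + 32 + 18 + 24 + 18 + 26 = £300.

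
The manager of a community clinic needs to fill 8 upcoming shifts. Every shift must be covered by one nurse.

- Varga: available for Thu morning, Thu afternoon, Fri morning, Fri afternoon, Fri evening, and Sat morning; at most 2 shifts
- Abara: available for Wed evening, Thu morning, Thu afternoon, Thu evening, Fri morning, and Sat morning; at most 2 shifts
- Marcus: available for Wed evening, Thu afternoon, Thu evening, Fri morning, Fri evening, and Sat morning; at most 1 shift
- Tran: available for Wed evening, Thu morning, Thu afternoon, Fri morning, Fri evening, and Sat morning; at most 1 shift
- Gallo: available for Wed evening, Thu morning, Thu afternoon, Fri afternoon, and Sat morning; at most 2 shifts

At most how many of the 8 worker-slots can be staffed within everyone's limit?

8

Total capacity across all nurses is 2+2+1+1+2 = 8, and 8 slots are needed, so at most 8 can be filled.
An assignment achieving 8: Wed evening→Abara, Thu morning→Tran, Thu afternoon→Gallo, Thu evening→Abara, Fri morning→Marcus, Fri afternoon→Varga, Fri evening→Varga, Sat morning→Gallo.
Loads: Varga 2/2, Abara 2/2, Marcus 1/1, Tran 1/1, Gallo 2/2.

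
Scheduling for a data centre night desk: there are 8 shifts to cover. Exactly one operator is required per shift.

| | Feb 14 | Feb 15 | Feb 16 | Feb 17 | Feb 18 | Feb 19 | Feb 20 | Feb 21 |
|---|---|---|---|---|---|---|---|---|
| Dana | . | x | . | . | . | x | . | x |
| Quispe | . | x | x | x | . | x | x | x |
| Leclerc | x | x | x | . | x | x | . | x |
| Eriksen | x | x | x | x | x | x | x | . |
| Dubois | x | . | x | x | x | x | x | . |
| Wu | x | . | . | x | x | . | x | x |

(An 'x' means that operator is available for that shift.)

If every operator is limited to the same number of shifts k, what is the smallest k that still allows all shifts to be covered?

2

With 6 operators and 8 worker-slots to fill, someone must work at least ⌈8/6⌉ = 2 shifts, so k ≥ 2.
k = 2 works: Feb 14→Leclerc, Feb 15→Dana, Feb 16→Quispe, Feb 17→Quispe, Feb 18→Leclerc, Feb 19→Eriksen, Feb 20→Eriksen, Feb 21→Dana.
Loads: Dana 2, Quispe 2, Leclerc 2, Eriksen 2, Dubois 0, Wu 0 — all ≤ 2.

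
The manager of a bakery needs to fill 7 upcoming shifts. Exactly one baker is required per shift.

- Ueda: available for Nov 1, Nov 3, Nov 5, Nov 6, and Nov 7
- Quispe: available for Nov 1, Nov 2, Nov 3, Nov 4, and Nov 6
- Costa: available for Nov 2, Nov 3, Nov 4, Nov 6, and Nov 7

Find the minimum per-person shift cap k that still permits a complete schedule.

With 3 bakers and 7 worker-slots to fill, someone must work at least ⌈7/3⌉ = 3 shifts, so k ≥ 3.
k = 3 works: Nov 1→Ueda, Nov 2→Quispe, Nov 3→Quispe, Nov 4→Quispe, Nov 5→Ueda, Nov 6→Costa, Nov 7→Ueda.
Loads: Ueda 3, Quispe 3, Costa 1 — all ≤ 3.

3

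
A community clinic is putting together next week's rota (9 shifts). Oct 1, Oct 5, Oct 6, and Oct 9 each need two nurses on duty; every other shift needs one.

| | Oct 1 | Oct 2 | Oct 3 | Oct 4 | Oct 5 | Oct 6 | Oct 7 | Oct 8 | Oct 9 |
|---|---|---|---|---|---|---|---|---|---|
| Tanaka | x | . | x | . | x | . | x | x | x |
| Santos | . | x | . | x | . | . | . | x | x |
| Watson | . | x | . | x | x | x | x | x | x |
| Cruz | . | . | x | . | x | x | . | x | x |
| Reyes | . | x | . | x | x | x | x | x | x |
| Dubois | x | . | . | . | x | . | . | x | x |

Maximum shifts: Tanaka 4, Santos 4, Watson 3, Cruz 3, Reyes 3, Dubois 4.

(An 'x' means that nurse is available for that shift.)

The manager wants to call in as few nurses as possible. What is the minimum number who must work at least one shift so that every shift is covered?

13 slots to fill and no one can take more than 4, so at least ⌈13/4⌉ = 4 nurses are needed.
Tanaka, Watson, Cruz, and Dubois alone can cover everything: Oct 1→Tanaka+Dubois, Oct 2→Watson, Oct 3→Tanaka, Oct 4→Watson, Oct 5→Cruz+Dubois, Oct 6→Watson+Cruz, Oct 7→Tanaka, Oct 8→Tanaka, Oct 9→Cruz+Dubois.

4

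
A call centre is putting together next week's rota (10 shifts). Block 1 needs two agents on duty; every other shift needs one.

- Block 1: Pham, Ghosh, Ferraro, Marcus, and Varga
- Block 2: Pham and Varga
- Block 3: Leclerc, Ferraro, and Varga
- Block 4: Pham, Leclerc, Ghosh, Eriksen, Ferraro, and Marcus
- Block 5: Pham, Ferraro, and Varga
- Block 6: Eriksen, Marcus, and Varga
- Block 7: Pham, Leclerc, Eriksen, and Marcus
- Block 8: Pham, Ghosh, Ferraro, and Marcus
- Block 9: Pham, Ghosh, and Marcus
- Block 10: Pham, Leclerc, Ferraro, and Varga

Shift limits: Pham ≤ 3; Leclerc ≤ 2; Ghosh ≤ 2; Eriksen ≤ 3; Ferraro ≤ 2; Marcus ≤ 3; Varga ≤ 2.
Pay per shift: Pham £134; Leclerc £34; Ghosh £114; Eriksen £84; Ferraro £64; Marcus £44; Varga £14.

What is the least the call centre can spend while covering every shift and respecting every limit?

Picking the cheapest available agent for each shift independently would cost £284, but that ignores the shift limits.
An optimal schedule: Block 1→Marcus+Ferraro, Block 2→Varga, Block 3→Varga, Block 4→Eriksen, Block 5→Ferraro, Block 6→Eriksen, Block 7→Leclerc, Block 8→Marcus, Block 9→Marcus, Block 10→Leclerc.
Total: 44 + 64 + 14 + 14 + 84 + 64 + 84 + 34 + 44 + 44 + 34 = £524.

£524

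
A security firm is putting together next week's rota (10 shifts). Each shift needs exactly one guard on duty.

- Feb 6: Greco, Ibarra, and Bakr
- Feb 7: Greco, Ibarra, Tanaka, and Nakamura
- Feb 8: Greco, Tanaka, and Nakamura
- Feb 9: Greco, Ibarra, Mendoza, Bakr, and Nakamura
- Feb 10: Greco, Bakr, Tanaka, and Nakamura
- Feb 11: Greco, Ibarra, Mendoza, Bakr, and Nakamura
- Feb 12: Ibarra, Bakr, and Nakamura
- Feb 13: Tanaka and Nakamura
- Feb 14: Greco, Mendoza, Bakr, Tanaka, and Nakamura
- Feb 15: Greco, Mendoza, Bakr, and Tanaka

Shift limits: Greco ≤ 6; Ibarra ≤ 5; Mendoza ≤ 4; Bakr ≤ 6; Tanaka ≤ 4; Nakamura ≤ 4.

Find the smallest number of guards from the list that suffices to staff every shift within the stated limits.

10 slots to fill and no one can take more than 6, so at least ⌈10/6⌉ = 2 guards are needed.
Greco and Nakamura alone can cover everything: Feb 6→Greco, Feb 7→Greco, Feb 8→Greco, Feb 9→Greco, Feb 10→Greco, Feb 11→Nakamura, Feb 12→Nakamura, Feb 13→Nakamura, Feb 14→Nakamura, Feb 15→Greco.

2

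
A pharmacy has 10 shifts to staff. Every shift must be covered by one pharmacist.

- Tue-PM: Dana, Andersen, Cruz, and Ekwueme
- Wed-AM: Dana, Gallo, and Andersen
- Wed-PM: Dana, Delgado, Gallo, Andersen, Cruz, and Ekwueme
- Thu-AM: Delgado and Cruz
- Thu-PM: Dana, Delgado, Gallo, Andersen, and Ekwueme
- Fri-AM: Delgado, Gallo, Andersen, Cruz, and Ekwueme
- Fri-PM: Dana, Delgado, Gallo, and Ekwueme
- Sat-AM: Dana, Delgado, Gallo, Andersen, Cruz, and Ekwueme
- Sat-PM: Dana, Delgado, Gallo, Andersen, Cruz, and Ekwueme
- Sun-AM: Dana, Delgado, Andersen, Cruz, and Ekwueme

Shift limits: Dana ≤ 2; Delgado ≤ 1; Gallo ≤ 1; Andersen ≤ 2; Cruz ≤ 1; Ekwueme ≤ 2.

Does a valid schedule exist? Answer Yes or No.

No

Total capacity is 2+1+1+2+1+2 = 9 but 10 worker-slots are needed — infeasible.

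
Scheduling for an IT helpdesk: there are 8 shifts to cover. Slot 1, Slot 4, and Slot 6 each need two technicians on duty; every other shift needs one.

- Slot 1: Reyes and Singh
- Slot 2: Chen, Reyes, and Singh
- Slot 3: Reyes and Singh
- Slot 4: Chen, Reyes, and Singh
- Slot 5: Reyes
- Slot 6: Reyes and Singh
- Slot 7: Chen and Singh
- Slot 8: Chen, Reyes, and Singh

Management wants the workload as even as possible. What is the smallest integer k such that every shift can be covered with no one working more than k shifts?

With 3 technicians and 11 worker-slots to fill, someone must work at least ⌈11/3⌉ = 4 shifts, so k ≥ 4.
k = 4 works: Slot 1→Reyes+Singh, Slot 2→Chen, Slot 3→Reyes, Slot 4→Chen+Singh, Slot 5→Reyes, Slot 6→Reyes+Singh, Slot 7→Chen, Slot 8→Chen.
Loads: Chen 4, Reyes 4, Singh 3 — all ≤ 4.

4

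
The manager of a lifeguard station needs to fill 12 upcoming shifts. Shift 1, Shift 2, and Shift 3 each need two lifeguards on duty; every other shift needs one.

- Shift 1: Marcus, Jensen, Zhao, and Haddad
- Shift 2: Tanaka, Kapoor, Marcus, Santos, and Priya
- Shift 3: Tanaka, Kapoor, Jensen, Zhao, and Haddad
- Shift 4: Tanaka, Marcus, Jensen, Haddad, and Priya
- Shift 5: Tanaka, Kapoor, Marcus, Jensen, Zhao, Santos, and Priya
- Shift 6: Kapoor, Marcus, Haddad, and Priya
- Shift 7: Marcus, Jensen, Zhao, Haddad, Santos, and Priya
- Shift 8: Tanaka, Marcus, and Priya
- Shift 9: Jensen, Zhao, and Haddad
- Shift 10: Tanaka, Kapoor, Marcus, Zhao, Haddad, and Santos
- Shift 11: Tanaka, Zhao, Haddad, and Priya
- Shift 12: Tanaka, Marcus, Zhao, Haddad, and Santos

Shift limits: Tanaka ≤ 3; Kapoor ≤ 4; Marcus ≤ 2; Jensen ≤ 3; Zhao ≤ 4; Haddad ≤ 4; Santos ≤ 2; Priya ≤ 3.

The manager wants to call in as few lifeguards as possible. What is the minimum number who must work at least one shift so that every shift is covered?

15 slots to fill and no one can take more than 4, so at least ⌈15/4⌉ = 4 lifeguards are needed.
Tanaka, Kapoor, Zhao, and Haddad alone can cover everything: Shift 1→Zhao+Haddad, Shift 2→Tanaka+Kapoor, Shift 3→Kapoor+Haddad, Shift 4→Tanaka, Shift 5→Kapoor, Shift 6→Kapoor, Shift 7→Zhao, Shift 8→Tanaka, Shift 9→Zhao, Shift 10→Haddad, Shift 11→Zhao, Shift 12→Haddad.

4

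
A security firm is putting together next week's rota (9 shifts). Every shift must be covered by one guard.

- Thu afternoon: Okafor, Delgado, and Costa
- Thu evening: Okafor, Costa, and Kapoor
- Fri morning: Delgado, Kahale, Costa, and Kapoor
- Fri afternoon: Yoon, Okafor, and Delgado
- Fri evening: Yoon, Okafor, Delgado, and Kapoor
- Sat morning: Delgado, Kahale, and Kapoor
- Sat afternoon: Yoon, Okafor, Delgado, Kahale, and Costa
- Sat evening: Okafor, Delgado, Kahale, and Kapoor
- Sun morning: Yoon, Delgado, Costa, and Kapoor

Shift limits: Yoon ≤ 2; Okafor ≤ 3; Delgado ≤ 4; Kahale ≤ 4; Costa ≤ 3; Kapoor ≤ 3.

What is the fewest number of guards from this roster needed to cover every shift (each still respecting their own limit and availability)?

3

9 slots to fill and no one can take more than 4, so at least ⌈9/4⌉ = 3 guards are needed.
Yoon, Okafor, and Delgado alone can cover everything: Thu afternoon→Okafor, Thu evening→Okafor, Fri morning→Delgado, Fri afternoon→Yoon, Fri evening→Delgado, Sat morning→Delgado, Sat afternoon→Delgado, Sat evening→Okafor, Sun morning→Yoon.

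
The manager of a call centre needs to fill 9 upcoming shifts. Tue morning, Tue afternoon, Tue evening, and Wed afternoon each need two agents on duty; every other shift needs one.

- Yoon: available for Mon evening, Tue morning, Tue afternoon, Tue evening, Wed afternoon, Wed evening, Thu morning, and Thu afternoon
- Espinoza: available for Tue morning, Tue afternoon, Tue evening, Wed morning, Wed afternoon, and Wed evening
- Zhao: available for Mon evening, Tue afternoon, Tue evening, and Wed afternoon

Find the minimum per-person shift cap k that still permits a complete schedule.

5

With 3 agents and 13 worker-slots to fill, someone must work at least ⌈13/3⌉ = 5 shifts, so k ≥ 5.
k = 5 works: Mon evening→Yoon, Tue morning→Yoon+Espinoza, Tue afternoon→Espinoza+Zhao, Tue evening→Espinoza+Zhao, Wed morning→Espinoza, Wed afternoon→Espinoza+Zhao, Wed evening→Yoon, Thu morning→Yoon, Thu afternoon→Yoon.
Loads: Yoon 5, Espinoza 5, Zhao 3 — all ≤ 5.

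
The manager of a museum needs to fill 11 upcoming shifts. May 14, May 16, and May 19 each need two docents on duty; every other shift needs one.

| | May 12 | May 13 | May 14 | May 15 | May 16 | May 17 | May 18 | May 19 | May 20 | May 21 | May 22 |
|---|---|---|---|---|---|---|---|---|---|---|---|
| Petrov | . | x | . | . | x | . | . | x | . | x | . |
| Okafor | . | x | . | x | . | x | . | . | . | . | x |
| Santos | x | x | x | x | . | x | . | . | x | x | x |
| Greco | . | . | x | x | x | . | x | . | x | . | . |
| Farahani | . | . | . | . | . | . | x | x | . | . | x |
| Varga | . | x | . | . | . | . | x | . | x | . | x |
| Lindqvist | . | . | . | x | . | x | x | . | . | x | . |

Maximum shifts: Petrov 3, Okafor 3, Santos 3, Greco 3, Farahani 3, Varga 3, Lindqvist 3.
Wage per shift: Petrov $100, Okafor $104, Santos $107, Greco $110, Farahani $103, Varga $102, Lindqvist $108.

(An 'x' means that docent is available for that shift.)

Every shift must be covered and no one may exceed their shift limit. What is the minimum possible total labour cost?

May 12 can only be covered by Santos, so that assignment is forced.
May 14 can only be covered by Santos and Greco, so that assignment is forced.
May 16 can only be covered by Petrov and Greco, so that assignment is forced.
Picking the cheapest available docent for each shift independently would cost $1451, but that ignores the shift limits.
An optimal schedule: May 12→Santos, May 13→Varga, May 14→Santos+Greco, May 15→Okafor, May 16→Petrov+Greco, May 17→Okafor, May 18→Varga, May 19→Petrov+Farahani, May 20→Varga, May 21→Petrov, May 22→Farahani.
Total: 107 + 102 + 107 + 110 + 104 + 100 + 110 + 104 + 102 + 100 + 103 + 102 + 100 + 103 = $1454.

$1454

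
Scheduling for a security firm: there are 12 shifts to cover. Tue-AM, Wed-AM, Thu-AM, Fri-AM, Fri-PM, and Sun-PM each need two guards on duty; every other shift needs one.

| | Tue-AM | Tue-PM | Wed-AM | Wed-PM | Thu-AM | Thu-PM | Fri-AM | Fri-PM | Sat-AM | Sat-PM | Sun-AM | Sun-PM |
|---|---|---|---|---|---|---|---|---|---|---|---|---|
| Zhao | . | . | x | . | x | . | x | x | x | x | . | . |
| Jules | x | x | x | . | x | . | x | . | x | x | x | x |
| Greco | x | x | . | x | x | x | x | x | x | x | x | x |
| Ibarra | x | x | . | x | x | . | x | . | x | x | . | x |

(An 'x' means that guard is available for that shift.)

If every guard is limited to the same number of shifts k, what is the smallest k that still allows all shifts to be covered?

With 4 guards and 18 worker-slots to fill, someone must work at least ⌈18/4⌉ = 5 shifts, so k ≥ 5.
k = 5 works: Tue-AM→Jules+Greco, Tue-PM→Jules, Wed-AM→Zhao+Jules, Wed-PM→Greco, Thu-AM→Zhao+Ibarra, Thu-PM→Greco, Fri-AM→Zhao+Ibarra, Fri-PM→Zhao+Greco, Sat-AM→Zhao, Sat-PM→Ibarra, Sun-AM→Jules, Sun-PM→Jules+Greco.
Loads: Zhao 5, Jules 5, Greco 5, Ibarra 3 — all ≤ 5.

5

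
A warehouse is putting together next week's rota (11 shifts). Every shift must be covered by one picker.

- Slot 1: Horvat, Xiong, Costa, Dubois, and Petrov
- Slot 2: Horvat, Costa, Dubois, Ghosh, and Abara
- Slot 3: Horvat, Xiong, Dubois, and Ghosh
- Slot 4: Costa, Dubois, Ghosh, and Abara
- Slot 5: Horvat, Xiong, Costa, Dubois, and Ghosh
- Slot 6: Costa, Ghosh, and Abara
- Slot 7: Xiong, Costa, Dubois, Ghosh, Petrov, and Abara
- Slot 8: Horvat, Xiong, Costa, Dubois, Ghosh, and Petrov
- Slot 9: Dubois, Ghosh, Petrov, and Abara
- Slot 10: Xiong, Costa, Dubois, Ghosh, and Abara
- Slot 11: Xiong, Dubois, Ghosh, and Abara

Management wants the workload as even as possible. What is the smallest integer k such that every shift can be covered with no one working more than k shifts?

2

With 7 pickers and 11 worker-slots to fill, someone must work at least ⌈11/7⌉ = 2 shifts, so k ≥ 2.
k = 2 works: Slot 1→Horvat, Slot 2→Dubois, Slot 3→Horvat, Slot 4→Costa, Slot 5→Xiong, Slot 6→Costa, Slot 7→Ghosh, Slot 8→Petrov, Slot 9→Dubois, Slot 10→Ghosh, Slot 11→Xiong.
Loads: Horvat 2, Xiong 2, Costa 2, Dubois 2, Ghosh 2, Petrov 1, Abara 0 — all ≤ 2.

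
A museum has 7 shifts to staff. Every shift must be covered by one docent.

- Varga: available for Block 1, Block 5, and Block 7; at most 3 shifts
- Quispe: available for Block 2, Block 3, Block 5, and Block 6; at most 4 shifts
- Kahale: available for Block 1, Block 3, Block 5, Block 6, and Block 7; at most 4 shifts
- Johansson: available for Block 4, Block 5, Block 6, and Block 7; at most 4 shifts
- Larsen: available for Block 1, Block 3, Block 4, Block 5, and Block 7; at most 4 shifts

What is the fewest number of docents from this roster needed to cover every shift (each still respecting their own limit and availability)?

7 slots to fill and no one can take more than 4, so at least ⌈7/4⌉ = 2 docents are needed.
Quispe and Larsen alone can cover everything: Block 1→Larsen, Block 2→Quispe, Block 3→Quispe, Block 4→Larsen, Block 5→Quispe, Block 6→Quispe, Block 7→Larsen.

2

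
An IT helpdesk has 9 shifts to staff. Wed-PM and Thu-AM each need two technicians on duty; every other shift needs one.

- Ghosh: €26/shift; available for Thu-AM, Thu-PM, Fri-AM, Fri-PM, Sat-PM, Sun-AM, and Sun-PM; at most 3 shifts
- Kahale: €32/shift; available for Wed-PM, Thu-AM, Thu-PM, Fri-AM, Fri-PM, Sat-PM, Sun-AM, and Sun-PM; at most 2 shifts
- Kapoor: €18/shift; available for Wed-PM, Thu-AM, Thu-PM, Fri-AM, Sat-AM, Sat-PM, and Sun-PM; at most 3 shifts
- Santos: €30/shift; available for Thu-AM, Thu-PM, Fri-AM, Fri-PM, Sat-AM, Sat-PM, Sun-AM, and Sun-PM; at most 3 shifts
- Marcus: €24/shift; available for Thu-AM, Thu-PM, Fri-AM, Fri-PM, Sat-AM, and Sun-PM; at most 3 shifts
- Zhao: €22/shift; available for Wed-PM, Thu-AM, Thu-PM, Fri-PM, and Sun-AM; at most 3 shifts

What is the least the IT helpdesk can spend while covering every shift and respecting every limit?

€244

Picking the cheapest available technician for each shift independently would cost €214, but that ignores the shift limits.
An optimal schedule: Wed-PM→Kapoor+Zhao, Thu-AM→Marcus+Ghosh, Thu-PM→Ghosh, Fri-AM→Marcus, Fri-PM→Zhao, Sat-AM→Kapoor, Sat-PM→Kapoor, Sun-AM→Zhao, Sun-PM→Marcus.
Total: 18 + 22 + 24 + 26 + 26 + 24 + 22 + 18 + 18 + 22 + 24 = €244.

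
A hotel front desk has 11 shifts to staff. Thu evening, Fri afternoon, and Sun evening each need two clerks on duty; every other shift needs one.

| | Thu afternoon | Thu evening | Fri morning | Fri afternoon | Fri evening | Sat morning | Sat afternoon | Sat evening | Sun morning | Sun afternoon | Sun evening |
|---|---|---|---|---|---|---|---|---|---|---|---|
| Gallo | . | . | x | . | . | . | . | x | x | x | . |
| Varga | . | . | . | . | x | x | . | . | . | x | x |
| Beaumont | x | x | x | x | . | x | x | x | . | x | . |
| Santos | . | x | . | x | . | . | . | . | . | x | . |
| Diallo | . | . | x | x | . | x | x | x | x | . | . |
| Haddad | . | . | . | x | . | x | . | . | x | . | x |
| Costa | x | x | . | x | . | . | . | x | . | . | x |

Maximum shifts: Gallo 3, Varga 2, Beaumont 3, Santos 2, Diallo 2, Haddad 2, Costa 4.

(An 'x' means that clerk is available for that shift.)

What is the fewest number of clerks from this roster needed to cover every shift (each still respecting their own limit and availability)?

5

14 slots to fill and no one can take more than 4, so at least ⌈14/4⌉ = 4 clerks are needed.
Any 4 clerks together have capacity at most 4+3+3+2 = 12 < 14 slots, so 4 can never suffice.
Gallo, Varga, Beaumont, Santos, and Costa alone can cover everything: Thu afternoon→Beaumont, Thu evening→Santos+Costa, Fri morning→Gallo, Fri afternoon→Santos+Costa, Fri evening→Varga, Sat morning→Beaumont, Sat afternoon→Beaumont, Sat evening→Costa, Sun morning→Gallo, Sun afternoon→Gallo, Sun evening→Varga+Costa.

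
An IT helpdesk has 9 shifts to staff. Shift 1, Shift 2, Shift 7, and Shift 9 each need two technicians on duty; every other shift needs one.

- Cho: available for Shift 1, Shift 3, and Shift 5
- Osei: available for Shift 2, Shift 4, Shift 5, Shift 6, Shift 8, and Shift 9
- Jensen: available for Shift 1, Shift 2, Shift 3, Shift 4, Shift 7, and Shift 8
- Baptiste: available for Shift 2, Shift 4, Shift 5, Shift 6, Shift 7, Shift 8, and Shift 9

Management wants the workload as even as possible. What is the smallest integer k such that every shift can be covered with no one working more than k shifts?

With 4 technicians and 13 worker-slots to fill, someone must work at least ⌈13/4⌉ = 4 shifts, so k ≥ 4.
k = 4 works: Shift 1→Cho+Jensen, Shift 2→Osei+Jensen, Shift 3→Cho, Shift 4→Osei, Shift 5→Cho, Shift 6→Osei, Shift 7→Jensen+Baptiste, Shift 8→Jensen, Shift 9→Osei+Baptiste.
Loads: Cho 3, Osei 4, Jensen 4, Baptiste 2 — all ≤ 4.

4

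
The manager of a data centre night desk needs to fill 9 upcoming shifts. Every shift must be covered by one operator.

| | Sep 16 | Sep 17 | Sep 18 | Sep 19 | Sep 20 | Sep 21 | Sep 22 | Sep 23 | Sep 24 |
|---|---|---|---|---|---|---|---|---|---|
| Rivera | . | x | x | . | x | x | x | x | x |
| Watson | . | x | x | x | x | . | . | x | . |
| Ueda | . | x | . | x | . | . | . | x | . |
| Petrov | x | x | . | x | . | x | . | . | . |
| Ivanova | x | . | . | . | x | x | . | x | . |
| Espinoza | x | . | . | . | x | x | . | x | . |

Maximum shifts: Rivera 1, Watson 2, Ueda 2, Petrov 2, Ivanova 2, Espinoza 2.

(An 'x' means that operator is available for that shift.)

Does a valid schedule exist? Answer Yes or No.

No

Total capacity is 11 and 9 slots are needed, so capacity alone doesn't rule it out.
Shifts {Sep 22, Sep 24} need 2 worker-slots in total, but the operators available for any of those shifts (Rivera) can supply at most 1 among them. So no valid schedule exists.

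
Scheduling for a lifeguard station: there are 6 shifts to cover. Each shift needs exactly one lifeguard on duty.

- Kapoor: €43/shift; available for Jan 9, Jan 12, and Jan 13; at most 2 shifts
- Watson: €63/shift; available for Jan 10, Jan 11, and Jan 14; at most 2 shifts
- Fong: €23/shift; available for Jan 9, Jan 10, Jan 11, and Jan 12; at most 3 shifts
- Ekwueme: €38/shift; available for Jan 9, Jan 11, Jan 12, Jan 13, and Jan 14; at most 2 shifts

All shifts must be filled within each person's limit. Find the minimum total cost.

€188

Picking the cheapest available lifeguard for each shift independently would cost €168, but that ignores the shift limits.
An optimal schedule: Jan 9→Fong, Jan 10→Fong, Jan 11→Fong, Jan 12→Kapoor, Jan 13→Ekwueme, Jan 14→Ekwueme.
Total: 23 + 23 + 23 + 43 + 38 + 38 = €188.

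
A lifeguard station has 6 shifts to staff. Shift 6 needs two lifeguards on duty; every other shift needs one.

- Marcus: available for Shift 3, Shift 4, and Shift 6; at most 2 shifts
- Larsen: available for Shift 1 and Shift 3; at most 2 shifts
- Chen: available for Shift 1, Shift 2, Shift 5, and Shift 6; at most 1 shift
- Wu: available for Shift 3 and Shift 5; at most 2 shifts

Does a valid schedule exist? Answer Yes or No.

No

Total capacity is 7 and 7 slots are needed, so capacity alone doesn't rule it out.
Shifts {Shift 2, Shift 6} need 3 worker-slots in total, but the lifeguards available for any of those shifts (Marcus and Chen) can supply at most 2 among them. So no valid schedule exists.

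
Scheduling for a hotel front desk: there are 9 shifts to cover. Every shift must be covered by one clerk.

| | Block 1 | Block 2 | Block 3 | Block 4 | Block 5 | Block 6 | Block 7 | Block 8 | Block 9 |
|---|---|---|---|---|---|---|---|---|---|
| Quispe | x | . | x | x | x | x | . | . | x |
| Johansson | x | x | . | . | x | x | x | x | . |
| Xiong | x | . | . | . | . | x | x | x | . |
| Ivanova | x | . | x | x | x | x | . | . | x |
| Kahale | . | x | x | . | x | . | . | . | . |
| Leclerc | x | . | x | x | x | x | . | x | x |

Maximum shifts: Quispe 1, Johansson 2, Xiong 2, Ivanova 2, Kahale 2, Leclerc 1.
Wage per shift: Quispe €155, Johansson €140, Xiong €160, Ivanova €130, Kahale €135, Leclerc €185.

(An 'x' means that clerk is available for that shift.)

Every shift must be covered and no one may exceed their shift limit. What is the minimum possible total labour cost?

€1285

Picking the cheapest available clerk for each shift independently would cost €1195, but that ignores the shift limits.
An optimal schedule: Block 1→Xiong, Block 2→Kahale, Block 3→Kahale, Block 4→Ivanova, Block 5→Quispe, Block 6→Xiong, Block 7→Johansson, Block 8→Johansson, Block 9→Ivanova.
Total: 160 + 135 + 135 + 130 + 155 + 160 + 140 + 140 + 130 = €1285.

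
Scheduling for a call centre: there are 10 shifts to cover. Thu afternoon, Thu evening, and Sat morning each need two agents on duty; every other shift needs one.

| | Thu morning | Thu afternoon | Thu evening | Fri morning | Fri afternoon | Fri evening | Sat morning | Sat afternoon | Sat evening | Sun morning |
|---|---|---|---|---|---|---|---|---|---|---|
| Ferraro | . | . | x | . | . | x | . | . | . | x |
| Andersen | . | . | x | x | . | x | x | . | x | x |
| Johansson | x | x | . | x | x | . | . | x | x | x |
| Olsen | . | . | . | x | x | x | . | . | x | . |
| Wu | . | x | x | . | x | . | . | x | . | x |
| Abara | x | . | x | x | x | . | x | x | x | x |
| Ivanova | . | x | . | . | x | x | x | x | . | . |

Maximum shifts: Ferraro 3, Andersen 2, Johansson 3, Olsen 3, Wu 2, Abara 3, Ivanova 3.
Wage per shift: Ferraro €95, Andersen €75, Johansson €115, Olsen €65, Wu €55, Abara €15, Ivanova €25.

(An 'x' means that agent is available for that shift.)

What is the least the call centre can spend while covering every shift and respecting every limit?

€575

Picking the cheapest available agent for each shift independently would cost €305, but that ignores the shift limits.
An optimal schedule: Thu morning→Abara, Thu afternoon→Ivanova+Wu, Thu evening→Wu+Andersen, Fri morning→Abara, Fri afternoon→Olsen, Fri evening→Olsen, Sat morning→Abara+Ivanova, Sat afternoon→Ivanova, Sat evening→Olsen, Sun morning→Andersen.
Total: 15 + 25 + 55 + 55 + 75 + 15 + 65 + 65 + 15 + 25 + 25 + 65 + 75 = €575.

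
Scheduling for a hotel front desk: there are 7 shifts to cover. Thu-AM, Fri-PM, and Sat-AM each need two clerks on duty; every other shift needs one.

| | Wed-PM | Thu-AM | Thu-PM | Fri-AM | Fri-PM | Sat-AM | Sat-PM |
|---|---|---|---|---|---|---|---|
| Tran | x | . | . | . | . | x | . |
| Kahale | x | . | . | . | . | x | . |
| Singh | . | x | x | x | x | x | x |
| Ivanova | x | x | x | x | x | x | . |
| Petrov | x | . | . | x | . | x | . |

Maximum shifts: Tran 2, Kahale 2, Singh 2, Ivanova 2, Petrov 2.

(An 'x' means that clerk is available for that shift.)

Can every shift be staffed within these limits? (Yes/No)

No

Total capacity is 10 and 10 slots are needed, so capacity alone doesn't rule it out.
Shifts {Thu-AM, Thu-PM, Fri-PM} need 5 worker-slots in total, but the clerks available for any of those shifts (Singh and Ivanova) can supply at most 4 among them. So no valid schedule exists.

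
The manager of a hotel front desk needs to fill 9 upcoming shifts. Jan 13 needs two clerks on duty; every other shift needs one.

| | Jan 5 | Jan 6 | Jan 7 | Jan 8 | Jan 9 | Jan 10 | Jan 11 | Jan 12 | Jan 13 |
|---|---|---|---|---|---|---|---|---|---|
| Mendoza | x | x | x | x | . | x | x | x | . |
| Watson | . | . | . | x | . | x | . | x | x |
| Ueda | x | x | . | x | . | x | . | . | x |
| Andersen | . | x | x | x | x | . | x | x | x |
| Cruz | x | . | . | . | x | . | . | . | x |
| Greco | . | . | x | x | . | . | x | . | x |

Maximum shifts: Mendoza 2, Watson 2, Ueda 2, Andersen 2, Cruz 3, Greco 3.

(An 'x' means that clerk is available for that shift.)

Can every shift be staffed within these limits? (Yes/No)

Yes

One valid schedule: Jan 5→Mendoza, Jan 6→Mendoza, Jan 7→Andersen, Jan 8→Ueda, Jan 9→Andersen, Jan 10→Watson, Jan 11→Greco, Jan 12→Watson, Jan 13→Ueda+Cruz.
Loads: Mendoza 2/2, Watson 2/2, Ueda 2/2, Andersen 2/2, Cruz 1/3, Greco 1/3 — all within limits.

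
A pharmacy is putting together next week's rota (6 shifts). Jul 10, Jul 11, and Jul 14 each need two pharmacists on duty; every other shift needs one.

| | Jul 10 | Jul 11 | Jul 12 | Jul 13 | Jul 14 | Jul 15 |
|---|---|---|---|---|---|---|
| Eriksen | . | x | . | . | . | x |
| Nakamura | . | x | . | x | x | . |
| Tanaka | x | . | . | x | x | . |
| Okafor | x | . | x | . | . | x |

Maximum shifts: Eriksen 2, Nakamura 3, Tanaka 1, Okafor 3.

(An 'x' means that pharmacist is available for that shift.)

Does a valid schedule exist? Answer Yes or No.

Total capacity is 9 and 9 slots are needed, so capacity alone doesn't rule it out.
Shifts {Jul 10, Jul 14} need 4 worker-slots in total, but the pharmacists available for any of those shifts (Nakamura, Tanaka, and Okafor) can supply at most 3 among them. So no valid schedule exists.

No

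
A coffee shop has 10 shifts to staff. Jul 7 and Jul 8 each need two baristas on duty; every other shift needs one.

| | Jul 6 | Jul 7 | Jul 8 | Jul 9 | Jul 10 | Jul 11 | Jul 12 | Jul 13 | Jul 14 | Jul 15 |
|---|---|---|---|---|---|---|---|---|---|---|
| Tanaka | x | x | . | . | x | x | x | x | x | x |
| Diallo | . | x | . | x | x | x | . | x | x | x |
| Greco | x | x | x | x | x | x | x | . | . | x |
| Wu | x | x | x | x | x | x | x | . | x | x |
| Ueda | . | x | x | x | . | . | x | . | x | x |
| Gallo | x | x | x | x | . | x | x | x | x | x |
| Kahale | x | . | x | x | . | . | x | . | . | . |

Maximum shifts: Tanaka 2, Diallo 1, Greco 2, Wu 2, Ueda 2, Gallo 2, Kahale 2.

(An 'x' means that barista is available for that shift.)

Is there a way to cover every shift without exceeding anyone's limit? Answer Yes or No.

One valid schedule: Jul 6→Greco, Jul 7→Ueda+Gallo, Jul 8→Gallo+Kahale, Jul 9→Greco, Jul 10→Tanaka, Jul 11→Diallo, Jul 12→Wu, Jul 13→Tanaka, Jul 14→Wu, Jul 15→Ueda.
Loads: Tanaka 2/2, Diallo 1/1, Greco 2/2, Wu 2/2, Ueda 2/2, Gallo 2/2, Kahale 1/2 — all within limits.

Yes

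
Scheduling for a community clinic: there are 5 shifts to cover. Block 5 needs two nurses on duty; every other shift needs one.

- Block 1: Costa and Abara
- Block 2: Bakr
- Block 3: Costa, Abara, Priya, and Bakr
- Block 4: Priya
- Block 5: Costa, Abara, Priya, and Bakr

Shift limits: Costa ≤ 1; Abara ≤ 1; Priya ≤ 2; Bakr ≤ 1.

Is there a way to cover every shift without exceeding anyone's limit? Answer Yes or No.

No

Shifts {Block 1, Block 2, Block 3, Block 4, Block 5} need 6 worker-slots in total, but the nurses available for any of those shifts (Costa, Abara, Priya, and Bakr) can supply at most 5 among them. So no valid schedule exists.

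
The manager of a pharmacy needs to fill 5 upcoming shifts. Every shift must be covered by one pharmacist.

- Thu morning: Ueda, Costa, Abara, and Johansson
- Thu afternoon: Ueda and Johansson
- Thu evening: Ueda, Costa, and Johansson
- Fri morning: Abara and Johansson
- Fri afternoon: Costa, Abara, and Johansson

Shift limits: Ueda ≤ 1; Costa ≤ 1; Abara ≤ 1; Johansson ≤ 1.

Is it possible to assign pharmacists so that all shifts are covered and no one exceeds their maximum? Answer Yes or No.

No

Shifts {Thu morning, Thu afternoon, Thu evening, Fri morning, Fri afternoon} need 5 worker-slots in total, but the pharmacists available for any of those shifts (Ueda, Costa, Abara, and Johansson) can supply at most 4 among them. So no valid schedule exists.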